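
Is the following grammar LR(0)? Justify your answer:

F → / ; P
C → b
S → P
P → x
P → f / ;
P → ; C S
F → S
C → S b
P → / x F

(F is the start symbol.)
A grammar is LR(0) if no state in the canonical LR(0) collection has:
  - both a shift item (dot before a terminal) and a complete item (shift-reduce conflict), or
  - two or more complete items (reduce-reduce conflict; the accept item [F' → F .] counts as a complete item here).

Augment with F' → F and build the canonical LR(0) collection (I0 = CLOSURE({[F' → . F]}), then GOTO on every symbol after a dot until no new states appear). It has 20 states:
  I0: { [F → . / ; P], [F → . S], [F' → . F], [P → . / x F], [P → . ; C S], [P → . f / ;], [P → . x], [S → . P] }  — shift
  I1: { [F → / . ; P], [P → / . x F] }  — shift
  I2: { [C → . S b], [C → . b], [P → . / x F], [P → . ; C S], [P → . f / ;], [P → . x], [P → ; . C S], [S → . P] }  — shift
  I3: { [F' → F .] }  — accept
  I4: { [S → P .] }  — reduce
  I5: { [F → S .] }  — reduce
  I6: { [P → f . / ;] }  — shift
  I7: { [P → x .] }  — reduce
  I8: { [P → f / . ;] }  — shift
  I9: { [P → f / ; .] }  — reduce
  I10: { [P → / . x F] }  — shift
  I11: { [P → . / x F], [P → . ; C S], [P → . f / ;], [P → . x], [P → ; C . S], [S → . P] }  — shift
  I12: { [C → S . b] }  — shift
  I13: { [C → b .] }  — reduce
  I14: { [C → S b .] }  — reduce
  I15: { [P → ; C S .] }  — reduce
  I16: { [F → . / ; P], [F → . S], [P → . / x F], [P → . ; C S], [P → . f / ;], [P → . x], [P → / x . F], [S → . P] }  — shift
  I17: { [P → / x F .] }  — reduce
  I18: { [F → / ; . P], [P → . / x F], [P → . ; C S], [P → . f / ;], [P → . x] }  — shift
  I19: { [F → / ; P .] }  — reduce

Every state is either a pure shift/goto state or contains exactly one complete item and nothing to shift — no conflicts. The grammar is LR(0).

Answer: Yes, the grammar is LR(0)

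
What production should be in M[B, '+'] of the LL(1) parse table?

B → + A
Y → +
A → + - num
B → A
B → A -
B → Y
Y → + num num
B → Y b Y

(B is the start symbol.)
B → + A, B → A, B → A -, B → Y, B → Y b Y

To find M[B, '+'], we find productions for B where '+' is in the predict set (PREDICT(N → α) = (FIRST(α) \ {ε}) ∪ (FOLLOW(N) if α ⇒* ε)).

Relevant sets:
  FIRST(A) = { '+' }
  FIRST(Y) = { '+' }

B → + A: PREDICT = { '+' }
  '+' is in predict set, so this production goes in M[B, '+']
B → A: PREDICT = { '+' }
  '+' is in predict set, so this production goes in M[B, '+']
B → A -: PREDICT = { '+' }
  '+' is in predict set, so this production goes in M[B, '+']
B → Y: PREDICT = { '+' }
  '+' is in predict set, so this production goes in M[B, '+']
B → Y b Y: PREDICT = { '+' }
  '+' is in predict set, so this production goes in M[B, '+']

M[B, '+'] = B → + A, B → A, B → A -, B → Y, B → Y b Y  (a multiply-defined cell — the grammar is not LL(1))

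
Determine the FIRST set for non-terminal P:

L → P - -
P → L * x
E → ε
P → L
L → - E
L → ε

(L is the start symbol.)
{ '*', '-', ε }

FIRST sets of the other non-terminals involved (by the same procedure, iterated to a fixed point):
  FIRST(L) = { '*', '-', ε }

From P → L * x:
  - L is a non-terminal: add FIRST(L) \ {ε} = { '*', '-' }
    L is nullable, so continue to the next symbol
  - '*' is a terminal: add '*' and stop
From P → L:
  - L is a non-terminal: add FIRST(L) \ {ε} = { '*', '-' }
    L is nullable and nothing follows, so the whole right-hand side can vanish: ε ∈ FIRST(P)

Collecting: FIRST(P) = { '*', '-', ε }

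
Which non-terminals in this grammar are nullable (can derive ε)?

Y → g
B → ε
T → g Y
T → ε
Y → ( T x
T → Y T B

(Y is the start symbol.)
ε-productions: B → ε, T → ε
So B, T are immediately nullable.
No further non-terminal can be added: every production for the remaining non-terminals contains a terminal or a non-nullable non-terminal.
Nullable = { 'B', 'T' }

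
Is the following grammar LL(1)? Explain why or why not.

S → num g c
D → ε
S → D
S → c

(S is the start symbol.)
Relevant sets:
  FIRST(D) = { ε }
  FOLLOW(S) = { $ }

For S:
  PREDICT(S → num g c) = { 'num' }
  PREDICT(S → D) = { $ }
  PREDICT(S → c) = { 'c' }
D has a single production, so nothing to check there.

All predict sets are disjoint. The grammar IS LL(1).

Answer: Yes, the grammar is LL(1).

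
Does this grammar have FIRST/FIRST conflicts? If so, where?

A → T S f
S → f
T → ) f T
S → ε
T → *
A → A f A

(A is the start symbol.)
FIRST sets of the non-terminals at (or reachable through a nullable prefix from) the front of some alternative:
  FIRST(T) = { ')', '*' }
  FIRST(A) = { ')', '*' }

Productions for A:
  A → T S f: FIRST = { ')', '*' }
  A → A f A: FIRST = { ')', '*' }
Productions for S:
  S → f: FIRST = { 'f' }
  S → ε: FIRST = { ε }
Productions for T:
  T → ) f T: FIRST = { ')' }
  T → *: FIRST = { '*' }

Conflict for A: A → T S f and A → A f A
  Overlap: { ')', '*' }

Answer: Yes. A → T S f / A → A f A on { ')', '*' }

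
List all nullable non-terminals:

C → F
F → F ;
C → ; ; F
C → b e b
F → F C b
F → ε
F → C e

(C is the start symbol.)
{ 'C', 'F' }

ε-productions: F → ε
So F is immediately nullable.
C → F: every symbol on the right is nullable, so C is nullable too.
Every non-terminal is now nullable.
Nullable = { 'C', 'F' }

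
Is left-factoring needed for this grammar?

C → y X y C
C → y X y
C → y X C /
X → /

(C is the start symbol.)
Yes, C has productions with common prefix 'y X'

Left-factoring is needed when two productions for the same non-terminal
share a common prefix on the right-hand side.

Productions for C:
  C → y X y C
  C → y X y
  C → y X C /

Found common prefix 'y X' in productions for C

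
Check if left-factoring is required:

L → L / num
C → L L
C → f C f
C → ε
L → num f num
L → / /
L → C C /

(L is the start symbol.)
Left-factoring is needed when two productions for the same non-terminal
share a common prefix on the right-hand side.

Productions for L:
  L → L / num
  L → num f num
  L → / /
  L → C C /
Productions for C:
  C → L L
  C → f C f
  C → ε

No common prefixes found.

Answer: No, left-factoring is not needed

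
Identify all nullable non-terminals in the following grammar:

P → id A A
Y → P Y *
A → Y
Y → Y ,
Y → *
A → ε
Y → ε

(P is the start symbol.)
{ 'A', 'Y' }

A non-terminal is nullable if it can derive ε (the empty string): either it has an ε-production, or it has a production whose right-hand side consists entirely of nullable non-terminals.

ε-productions: A → ε, Y → ε
So A, Y are immediately nullable.
No further non-terminal can be added: every production for the remaining non-terminals contains a terminal or a non-nullable non-terminal.
Nullable = { 'A', 'Y' }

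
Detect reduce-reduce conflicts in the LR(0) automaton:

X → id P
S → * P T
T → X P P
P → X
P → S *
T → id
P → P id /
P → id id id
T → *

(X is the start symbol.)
A reduce-reduce conflict occurs when an LR(0) state has two complete items [A → α .] and [B → β .] — both call for a reduction, and with no lookahead the parser cannot choose between them.

Augment with X' → X and build the canonical LR(0) collection (I0 = CLOSURE({[X' → . X]}), then GOTO on every symbol after a dot until no new states appear). It has 21 states:
  I0: { [X → . id P], [X' → . X] }  — shift
  I1: { [X' → X .] }  — accept
  I2: { [P → . P id /], [P → . S *], [P → . X], [P → . id id id], [S → . * P T], [X → . id P], [X → id . P] }  — shift
  I3: { [P → . P id /], [P → . S *], [P → . X], [P → . id id id], [S → * . P T], [S → . * P T], [X → . id P] }  — shift
  I4: { [P → P . id /], [X → id P .] }  — shift, reduce
  I5: { [P → S . *] }  — shift
  I6: { [P → X .] }  — reduce
  I7: { [P → . P id /], [P → . S *], [P → . X], [P → . id id id], [P → id . id id], [S → . * P T], [X → . id P], [X → id . P] }  — shift
  I8: { [P → . P id /], [P → . S *], [P → . X], [P → . id id id], [P → id . id id], [P → id id . id], [S → . * P T], [X → . id P], [X → id . P] }  — shift
  I9: { [P → . P id /], [P → . S *], [P → . X], [P → . id id id], [P → id . id id], [P → id id . id], [P → id id id .], [S → . * P T], [X → . id P], [X → id . P] }  — shift, reduce
  I10: { [P → S * .] }  — reduce
  I11: { [P → P id . /] }  — shift
  I12: { [P → P id / .] }  — reduce
  I13: { [P → P . id /], [S → * P . T], [T → . *], [T → . X P P], [T → . id], [X → . id P] }  — shift
  I14: { [T → * .] }  — reduce
  I15: { [S → * P T .] }  — reduce
  I16: { [P → . P id /], [P → . S *], [P → . X], [P → . id id id], [S → . * P T], [T → X . P P], [X → . id P] }  — shift
  I17: { [P → . P id /], [P → . S *], [P → . X], [P → . id id id], [P → P id . /], [S → . * P T], [T → id .], [X → . id P], [X → id . P] }  — shift, reduce
  I18: { [P → . P id /], [P → . S *], [P → . X], [P → . id id id], [P → P . id /], [S → . * P T], [T → X P . P], [X → . id P] }  — shift
  I19: { [P → P . id /], [T → X P P .] }  — shift, reduce
  I20: { [P → . P id /], [P → . S *], [P → . X], [P → . id id id], [P → P id . /], [P → id . id id], [S → . * P T], [X → . id P], [X → id . P] }  — shift

No state contains more than one complete item.

Answer: No reduce-reduce conflicts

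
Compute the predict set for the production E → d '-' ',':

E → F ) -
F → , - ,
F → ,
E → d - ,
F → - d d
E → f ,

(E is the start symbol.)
{ 'd' }

PREDICT(E → d '-' ',') = (FIRST(RHS) \ {ε}) ∪ (FOLLOW(E) if ε ∈ FIRST(RHS), i.e. RHS ⇒* ε)
FIRST(d '-' ',') = { 'd' }
ε ∉ FIRST(d '-' ','), so FOLLOW(E) is not added.
PREDICT(E → d '-' ',') = { 'd' }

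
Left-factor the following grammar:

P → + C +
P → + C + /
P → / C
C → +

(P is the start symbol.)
P → + C + P'
P' → ε
P' → /
P → / C
C → +

Left-factoring transforms A → αβ₁ | αβ₂ into A → αA' and A' → β₁ | β₂
(α is the longest common prefix among the alternatives). Repeat until
no nonterminal has two alternatives with a common prefix.

Round 1: P has alternatives sharing prefix '+ C +'. Introduce P': P → + C + P'
  Add: P' → ε
  Add: P' → /

No remaining common prefixes — done.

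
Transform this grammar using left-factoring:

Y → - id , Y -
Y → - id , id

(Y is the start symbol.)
Y → - id , Y'
Y' → Y -
Y' → id

Left-factoring transforms A → αβ₁ | αβ₂ into A → αA' and A' → β₁ | β₂
(α is the longest common prefix among the alternatives). Repeat until
no nonterminal has two alternatives with a common prefix.

Round 1: Y has alternatives sharing prefix '- id ,'. Introduce Y': Y → - id , Y'
  Add: Y' → Y -
  Add: Y' → id

No remaining common prefixes — done.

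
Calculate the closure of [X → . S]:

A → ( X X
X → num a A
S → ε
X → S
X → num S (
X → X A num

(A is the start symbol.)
{ [S → .], [X → . S] }

Start with: [X → . S]
  [X → . S] has the dot before S: add [S → .]
No further items can be added.

CLOSURE = { [S → .], [X → . S] }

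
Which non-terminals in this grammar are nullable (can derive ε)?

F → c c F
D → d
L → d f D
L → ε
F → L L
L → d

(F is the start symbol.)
{ 'F', 'L' }

A non-terminal is nullable if it can derive ε (the empty string): either it has an ε-production, or it has a production whose right-hand side consists entirely of nullable non-terminals.

ε-productions: L → ε
So L is immediately nullable.
F → L L: every symbol on the right is nullable, so F is nullable too.
No further non-terminal can be added: every production for the remaining non-terminals contains a terminal or a non-nullable non-terminal.
Nullable = { 'F', 'L' }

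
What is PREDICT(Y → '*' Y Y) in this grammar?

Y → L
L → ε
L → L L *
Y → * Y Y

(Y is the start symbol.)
{ '*' }

PREDICT(Y → '*' Y Y) = (FIRST(RHS) \ {ε}) ∪ (FOLLOW(Y) if ε ∈ FIRST(RHS), i.e. RHS ⇒* ε)
FIRST('*' Y Y) = { '*' }
ε ∉ FIRST('*' Y Y), so FOLLOW(Y) is not added.
PREDICT(Y → '*' Y Y) = { '*' }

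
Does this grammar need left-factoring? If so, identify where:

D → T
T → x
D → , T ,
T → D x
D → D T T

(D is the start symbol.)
Left-factoring is needed when two productions for the same non-terminal
share a common prefix on the right-hand side.

Productions for D:
  D → T
  D → , T ,
  D → D T T
Productions for T:
  T → x
  T → D x

No common prefixes found.

Answer: No, left-factoring is not needed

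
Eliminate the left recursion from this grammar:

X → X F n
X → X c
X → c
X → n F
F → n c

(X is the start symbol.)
X → c X'
X → n F X'
X' → F n X'
X' → c X'
X' → ε
F → n c

X is directly left-recursive. The standard transformation for
  A → A α₁ | ... | A α_m | β₁ | ... | β_n
is
  A  → β₁ A' | ... | β_n A'
  A' → α₁ A' | ... | α_m A' | ε

X → c becomes X → c X'
X → n F becomes X → n F X'
X → X F n becomes X' → F n X'
X → X c becomes X' → c X'
Add X' → ε

Productions for other non-terminals are unchanged:
  F → n c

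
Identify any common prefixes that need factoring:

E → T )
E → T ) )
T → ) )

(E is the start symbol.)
Left-factoring is needed when two productions for the same non-terminal
share a common prefix on the right-hand side.

Productions for E:
  E → T )
  E → T ) )

Found common prefix 'T )' in productions for E

Answer: Yes, E has productions with common prefix 'T )'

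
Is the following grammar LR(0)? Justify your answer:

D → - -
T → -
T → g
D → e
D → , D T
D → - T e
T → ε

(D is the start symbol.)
Augment with D' → D and build the canonical LR(0) collection (I0 = CLOSURE({[D' → . D]}), then GOTO on every symbol after a dot until no new states appear). It has 12 states:
  I0: { [D → . , D T], [D → . - -], [D → . - T e], [D → . e], [D' → . D] }  — shift
  I1: { [D → , . D T], [D → . , D T], [D → . - -], [D → . - T e], [D → . e] }  — shift
  I2: { [D → - . -], [D → - . T e], [T → . -], [T → . g], [T → .] }  — shift, reduce
  I3: { [D' → D .] }  — accept
  I4: { [D → e .] }  — reduce
  I5: { [D → - - .], [T → - .] }  — 2 reduces
  I6: { [D → - T . e] }  — shift
  I7: { [T → g .] }  — reduce
  I8: { [D → - T e .] }  — reduce
  I9: { [D → , D . T], [T → . -], [T → . g], [T → .] }  — shift, reduce
  I10: { [T → - .] }  — reduce
  I11: { [D → , D T .] }  — reduce

Conflict in state I2:
  Shift-reduce conflict between [T → .] and [D → - . -]
So the grammar is NOT LR(0).

Answer: No. Shift-reduce conflict between [T → .] and [D → - . -]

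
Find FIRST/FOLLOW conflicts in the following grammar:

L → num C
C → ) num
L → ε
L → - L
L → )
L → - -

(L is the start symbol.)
A FIRST/FOLLOW conflict occurs when a non-terminal N has a nullable alternative N → β (β ⇒* ε) and another alternative N → α with FIRST(α) ∩ FOLLOW(N) ≠ ∅: on such a lookahead the parser cannot decide between expanding α and letting N vanish via β.

Nullable non-terminals: L.

L: nullable alternative(s) L → ε; FOLLOW(L) = { $ }
  L → num C: FIRST \ {ε} = { 'num' } — disjoint from FOLLOW(L)
  L → ε: FIRST \ {ε} = { } — this is the only nullable alternative, skip
  L → - L: FIRST \ {ε} = { '-' } — disjoint from FOLLOW(L)
  L → ): FIRST \ {ε} = { ')' } — disjoint from FOLLOW(L)
  L → - -: FIRST \ {ε} = { '-' } — disjoint from FOLLOW(L)

C has no nullable alternative, so no FIRST/FOLLOW check is needed there.

No FIRST/FOLLOW conflicts found.

Answer: No FIRST/FOLLOW conflicts.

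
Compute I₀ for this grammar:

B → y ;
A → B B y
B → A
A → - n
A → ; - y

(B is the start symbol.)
{ [A → . - n], [A → . ; - y], [A → . B B y], [B → . A], [B → . y ;], [B' → . B] }

First, augment the grammar with B' → B
I₀ = CLOSURE({ [B' → . B] }):
  [B' → . B] has the dot before B: add [B → . y ;], [B → . A]
  [B → . A] has the dot before A: add [A → . B B y], [A → . - n], [A → . ; - y]
No further items can be added.

I₀ = { [A → . - n], [A → . ; - y], [A → . B B y], [B → . A], [B → . y ;], [B' → . B] }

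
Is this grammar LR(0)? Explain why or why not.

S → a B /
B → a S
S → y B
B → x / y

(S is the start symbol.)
Yes, the grammar is LR(0)

Augment with S' → S and build the canonical LR(0) collection (I0 = CLOSURE({[S' → . S]}), then GOTO on every symbol after a dot until no new states appear). It has 12 states:
  I0: { [S → . a B /], [S → . y B], [S' → . S] }  — shift
  I1: { [S' → S .] }  — accept
  I2: { [B → . a S], [B → . x / y], [S → a . B /] }  — shift
  I3: { [B → . a S], [B → . x / y], [S → y . B] }  — shift
  I4: { [S → y B .] }  — reduce
  I5: { [B → a . S], [S → . a B /], [S → . y B] }  — shift
  I6: { [B → x . / y] }  — shift
  I7: { [B → x / . y] }  — shift
  I8: { [B → x / y .] }  — reduce
  I9: { [B → a S .] }  — reduce
  I10: { [S → a B . /] }  — shift
  I11: { [S → a B / .] }  — reduce

Every state is either a pure shift/goto state or contains exactly one complete item and nothing to shift — no conflicts. The grammar is LR(0).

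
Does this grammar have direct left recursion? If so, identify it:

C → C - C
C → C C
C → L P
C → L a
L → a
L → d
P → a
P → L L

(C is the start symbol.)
C → C - C: LEFT RECURSIVE (starts with C)
C → C C: LEFT RECURSIVE (starts with C)
C → L P: starts with L
C → L a: starts with L
L → a: starts with a
L → d: starts with d
P → a: starts with a
P → L L: starts with L

The grammar has direct left recursion on: C.

Answer: Yes, C is left-recursive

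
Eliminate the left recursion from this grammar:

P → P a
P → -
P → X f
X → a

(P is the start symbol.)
P is directly left-recursive. The standard transformation for
  A → A α₁ | ... | A α_m | β₁ | ... | β_n
is
  A  → β₁ A' | ... | β_n A'
  A' → α₁ A' | ... | α_m A' | ε

P → - becomes P → - P'
P → X f becomes P → X f P'
P → P a becomes P' → a P'
Add P' → ε

Productions for other non-terminals are unchanged:
  X → a

Resulting grammar:
P → - P'
P → X f P'
P' → a P'
P' → ε
X → a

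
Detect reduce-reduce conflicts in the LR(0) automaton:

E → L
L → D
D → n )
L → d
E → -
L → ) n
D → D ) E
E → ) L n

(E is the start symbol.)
No reduce-reduce conflicts

Augment with E' → E and build the canonical LR(0) collection (I0 = CLOSURE({[E' → . E]}), then GOTO on every symbol after a dot until no new states appear). It has 16 states:
  I0: { [D → . D ) E], [D → . n )], [E → . ) L n], [E → . -], [E → . L], [E' → . E], [L → . ) n], [L → . D], [L → . d] }  — shift
  I1: { [D → . D ) E], [D → . n )], [E → ) . L n], [L → ) . n], [L → . ) n], [L → . D], [L → . d] }  — shift
  I2: { [E → - .] }  — reduce
  I3: { [D → D . ) E], [L → D .] }  — shift, reduce
  I4: { [E' → E .] }  — accept
  I5: { [E → L .] }  — reduce
  I6: { [L → d .] }  — reduce
  I7: { [D → n . )] }  — shift
  I8: { [D → n ) .] }  — reduce
  I9: { [D → . D ) E], [D → . n )], [D → D ) . E], [E → . ) L n], [E → . -], [E → . L], [L → . ) n], [L → . D], [L → . d] }  — shift
  I10: { [D → D ) E .] }  — reduce
  I11: { [L → ) . n] }  — shift
  I12: { [E → ) L . n] }  — shift
  I13: { [D → n . )], [L → ) n .] }  — shift, reduce
  I14: { [E → ) L n .] }  — reduce
  I15: { [L → ) n .] }  — reduce

No state contains more than one complete item.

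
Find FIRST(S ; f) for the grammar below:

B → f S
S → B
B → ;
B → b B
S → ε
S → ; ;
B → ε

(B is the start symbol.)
{ ';', 'b', 'f' }

FIRST sets of the non-terminals involved (from the grammar, by fixed-point iteration):
  FIRST(S) = { ';', 'b', 'f', ε }

To compute FIRST(S ; f), process the symbols left to right:
Symbol S is a non-terminal. Add FIRST(S) \ {ε} = { ';', 'b', 'f' }
S is nullable (ε ∈ FIRST(S)), continue to the next symbol.
Symbol ; is a terminal. Add ';' and stop.
FIRST(S ; f) = { ';', 'b', 'f' }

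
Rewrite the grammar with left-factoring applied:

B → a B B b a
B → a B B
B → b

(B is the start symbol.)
Left-factoring transforms A → αβ₁ | αβ₂ into A → αA' and A' → β₁ | β₂
(α is the longest common prefix among the alternatives). Repeat until
no nonterminal has two alternatives with a common prefix.

Round 1: B has alternatives sharing prefix 'a B B'. Introduce B': B → a B B B'
  Add: B' → b a
  Add: B' → ε

No remaining common prefixes — done.

Resulting grammar:
B → a B B B'
B' → b a
B' → ε
B → b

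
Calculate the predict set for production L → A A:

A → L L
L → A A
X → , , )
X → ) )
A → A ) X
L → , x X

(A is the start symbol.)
PREDICT(L → A A) = (FIRST(RHS) \ {ε}) ∪ (FOLLOW(L) if ε ∈ FIRST(RHS), i.e. RHS ⇒* ε)
FIRST(A) = { ',' }
FIRST(A A) = { ',' }
ε ∉ FIRST(A A), so FOLLOW(L) is not added.
PREDICT(L → A A) = { ',' }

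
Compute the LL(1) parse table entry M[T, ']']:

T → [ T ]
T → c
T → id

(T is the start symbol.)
To find M[T, ']'], we find productions for T where ']' is in the predict set (PREDICT(N → α) = (FIRST(α) \ {ε}) ∪ (FOLLOW(N) if α ⇒* ε)).

T → [ T ]: PREDICT = { '[' }
T → c: PREDICT = { 'c' }
T → id: PREDICT = { 'id' }

M[T, ']'] is empty (no production applies)

Answer: Empty (error entry)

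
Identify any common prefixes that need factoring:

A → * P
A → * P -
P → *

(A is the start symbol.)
Left-factoring is needed when two productions for the same non-terminal
share a common prefix on the right-hand side.

Productions for A:
  A → * P
  A → * P -

Found common prefix '* P' in productions for A

Answer: Yes, A has productions with common prefix '* P'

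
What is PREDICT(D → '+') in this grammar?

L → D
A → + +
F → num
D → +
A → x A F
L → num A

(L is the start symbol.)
PREDICT(D → '+') = (FIRST(RHS) \ {ε}) ∪ (FOLLOW(D) if ε ∈ FIRST(RHS), i.e. RHS ⇒* ε)
FIRST('+') = { '+' }
ε ∉ FIRST('+'), so FOLLOW(D) is not added.
PREDICT(D → '+') = { '+' }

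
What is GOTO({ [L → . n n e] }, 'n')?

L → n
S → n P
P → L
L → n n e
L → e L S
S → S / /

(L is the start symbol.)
{ [L → n . n e] }

GOTO(I, 'n') = CLOSURE({ [A → αX.β] : [A → α.Xβ] ∈ I, X = 'n' })

Items with dot before 'n', with the dot advanced:
  [L → . n n e] → [L → n . n e]
Closure adds nothing (no advanced item has the dot before a non-terminal).

GOTO = { [L → n . n e] }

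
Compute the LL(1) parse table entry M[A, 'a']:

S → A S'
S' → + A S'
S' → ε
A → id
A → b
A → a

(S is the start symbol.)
To find M[A, 'a'], we find productions for A where 'a' is in the predict set (PREDICT(N → α) = (FIRST(α) \ {ε}) ∪ (FOLLOW(N) if α ⇒* ε)).

A → id: PREDICT = { 'id' }
A → b: PREDICT = { 'b' }
A → a: PREDICT = { 'a' }
  'a' is in predict set, so this production goes in M[A, 'a']

M[A, 'a'] = A → a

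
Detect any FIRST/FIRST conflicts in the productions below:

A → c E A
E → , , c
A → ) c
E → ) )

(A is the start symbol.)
No FIRST/FIRST conflicts.

A FIRST/FIRST conflict occurs when two productions N → α and N → β for the same non-terminal have FIRST(α) ∩ FIRST(β) ≠ ∅ (with ε ∈ FIRST of a nullable right-hand side, so two nullable alternatives also conflict).

Productions for A:
  A → c E A: FIRST = { 'c' }
  A → ) c: FIRST = { ')' }
Productions for E:
  E → , , c: FIRST = { ',' }
  E → ) ): FIRST = { ')' }

All alternatives of each non-terminal have pairwise disjoint FIRST sets.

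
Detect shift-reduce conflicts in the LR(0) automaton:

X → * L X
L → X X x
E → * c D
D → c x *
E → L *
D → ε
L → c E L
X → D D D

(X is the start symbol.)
A shift-reduce conflict occurs when an LR(0) state has both:
  - a complete (reduce) item [A → α .] (dot at the end), and
  - a shift item [B → β . c γ] (dot before a terminal).

Augment with X' → X and build the canonical LR(0) collection (I0 = CLOSURE({[X' → . X]}), then GOTO on every symbol after a dot until no new states appear). It has 22 states:
  I0: { [D → . c x *], [D → .], [X → . * L X], [X → . D D D], [X' → . X] }  — shift, reduce
  I1: { [D → . c x *], [D → .], [L → . X X x], [L → . c E L], [X → * . L X], [X → . * L X], [X → . D D D] }  — shift, reduce
  I2: { [D → . c x *], [D → .], [X → D . D D] }  — shift, reduce
  I3: { [X' → X .] }  — accept
  I4: { [D → c . x *] }  — shift
  I5: { [D → c x . *] }  — shift
  I6: { [D → c x * .] }  — reduce
  I7: { [D → . c x *], [D → .], [X → D D . D] }  — shift, reduce
  I8: { [X → D D D .] }  — reduce
  I9: { [D → . c x *], [D → .], [X → * L . X], [X → . * L X], [X → . D D D] }  — shift, reduce
  I10: { [D → . c x *], [D → .], [L → X . X x], [X → . * L X], [X → . D D D] }  — shift, reduce
  I11: { [D → . c x *], [D → .], [D → c . x *], [E → . * c D], [E → . L *], [L → . X X x], [L → . c E L], [L → c . E L], [X → . * L X], [X → . D D D] }  — shift, reduce
  I12: { [D → . c x *], [D → .], [E → * . c D], [L → . X X x], [L → . c E L], [X → * . L X], [X → . * L X], [X → . D D D] }  — shift, reduce
  I13: { [D → . c x *], [D → .], [L → . X X x], [L → . c E L], [L → c E . L], [X → . * L X], [X → . D D D] }  — shift, reduce
  I14: { [E → L . *] }  — shift
  I15: { [E → L * .] }  — reduce
  I16: { [L → c E L .] }  — reduce
  I17: { [D → . c x *], [D → .], [D → c . x *], [E → * c . D], [E → . * c D], [E → . L *], [L → . X X x], [L → . c E L], [L → c . E L], [X → . * L X], [X → . D D D] }  — shift, reduce
  I18: { [D → . c x *], [D → .], [E → * c D .], [X → D . D D] }  — shift, 2 reduces
  I19: { [L → X X . x] }  — shift
  I20: { [L → X X x .] }  — reduce
  I21: { [X → * L X .] }  — reduce

I0 contains reduce item [D → .] and shift items [D → . c x *], [X → . * L X] — shift-reduce conflict.
I1 contains reduce item [D → .] and shift items [D → . c x *], [L → . c E L], [X → . * L X] — shift-reduce conflict.
I2 contains reduce item [D → .] and shift item [D → . c x *] — shift-reduce conflict.
I7 contains reduce item [D → .] and shift item [D → . c x *] — shift-reduce conflict.
I9 contains reduce item [D → .] and shift items [D → . c x *], [X → . * L X] — shift-reduce conflict.
I10 contains reduce item [D → .] and shift items [D → . c x *], [X → . * L X] — shift-reduce conflict.
I11 contains reduce item [D → .] and shift items [D → . c x *], [D → c . x *], [E → . * c D], [L → . c E L], [X → . * L X] — shift-reduce conflict.
I12 contains reduce item [D → .] and shift items [D → . c x *], [E → * . c D], [L → . c E L], [X → . * L X] — shift-reduce conflict.
I13 contains reduce item [D → .] and shift items [D → . c x *], [L → . c E L], [X → . * L X] — shift-reduce conflict.
I17 contains reduce item [D → .] and shift items [D → . c x *], [D → c . x *], [E → . * c D], [L → . c E L], [X → . * L X] — shift-reduce conflict.
I18 contains reduce items [D → .], [E → * c D .] and shift item [D → . c x *] — shift-reduce conflict.

Answer: Yes — I0: [D → .] vs [D → . c x *]; I1: [D → .] vs [D → . c x *]; I2: [D → .] vs [D → . c x *]; I7: [D → .] vs [D → . c x *]; I9: [D → .] vs [D → . c x *]; I10: [D → .] vs [D → . c x *]; I11: [D → .] vs [D → . c x *]; I12: [D → .] vs [D → . c x *]; I13: [D → .] vs [D → . c x *]; I17: [D → .] vs [D → . c x *]; I18: [D → .] vs [D → . c x *]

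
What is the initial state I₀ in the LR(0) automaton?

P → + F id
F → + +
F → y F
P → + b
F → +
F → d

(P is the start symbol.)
First, augment the grammar with P' → P
I₀ = CLOSURE({ [P' → . P] }):
  [P' → . P] has the dot before P: add [P → . + F id], [P → . + b]
No further items can be added.

I₀ = { [P → . + F id], [P → . + b], [P' → . P] }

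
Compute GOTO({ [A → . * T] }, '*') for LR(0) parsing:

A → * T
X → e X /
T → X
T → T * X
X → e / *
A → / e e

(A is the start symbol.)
GOTO(I, '*') = CLOSURE({ [A → αX.β] : [A → α.Xβ] ∈ I, X = '*' })

Items with dot before '*', with the dot advanced:
  [A → . * T] → [A → * . T]
Closure of the advanced items:
  [A → * . T] has the dot before T: add [T → . X], [T → . T * X]
  [T → . X] has the dot before X: add [X → . e X /], [X → . e / *]

GOTO = { [A → * . T], [T → . T * X], [T → . X], [X → . e / *], [X → . e X /] }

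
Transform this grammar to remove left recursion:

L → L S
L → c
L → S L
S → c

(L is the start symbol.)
L → c L'
L → S L L'
L' → S L'
L' → ε
S → c

L is directly left-recursive. The standard transformation for
  A → A α₁ | ... | A α_m | β₁ | ... | β_n
is
  A  → β₁ A' | ... | β_n A'
  A' → α₁ A' | ... | α_m A' | ε

L → c becomes L → c L'
L → S L becomes L → S L L'
L → L S becomes L' → S L'
Add L' → ε

Productions for other non-terminals are unchanged:
  S → c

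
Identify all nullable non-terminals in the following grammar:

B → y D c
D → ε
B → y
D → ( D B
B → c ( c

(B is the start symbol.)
A non-terminal is nullable if it can derive ε (the empty string): either it has an ε-production, or it has a production whose right-hand side consists entirely of nullable non-terminals.

ε-productions: D → ε
So D is immediately nullable.
No further non-terminal can be added: every production for the remaining non-terminals contains a terminal or a non-nullable non-terminal.
Nullable = { 'D' }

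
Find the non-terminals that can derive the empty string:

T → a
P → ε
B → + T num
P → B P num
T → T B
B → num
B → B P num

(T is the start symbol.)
{ 'P' }

ε-productions: P → ε
So P is immediately nullable.
No further non-terminal can be added: every production for the remaining non-terminals contains a terminal or a non-nullable non-terminal.
Nullable = { 'P' }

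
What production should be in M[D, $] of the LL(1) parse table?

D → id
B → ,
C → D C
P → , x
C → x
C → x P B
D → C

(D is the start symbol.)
To find M[D, $], we find productions for D where $ is in the predict set (PREDICT(N → α) = (FIRST(α) \ {ε}) ∪ (FOLLOW(N) if α ⇒* ε)).

Relevant sets:
  FIRST(C) = { 'id', 'x' }

D → id: PREDICT = { 'id' }
D → C: PREDICT = { 'id', 'x' }

M[D, $] is empty (no production applies)

Answer: Empty (error entry)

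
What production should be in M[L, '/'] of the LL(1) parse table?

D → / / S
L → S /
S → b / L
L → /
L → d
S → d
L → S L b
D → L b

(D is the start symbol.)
To find M[L, '/'], we find productions for L where '/' is in the predict set (PREDICT(N → α) = (FIRST(α) \ {ε}) ∪ (FOLLOW(N) if α ⇒* ε)).

Relevant sets:
  FIRST(S) = { 'b', 'd' }

L → S /: PREDICT = { 'b', 'd' }
L → /: PREDICT = { '/' }
  '/' is in predict set, so this production goes in M[L, '/']
L → d: PREDICT = { 'd' }
L → S L b: PREDICT = { 'b', 'd' }

M[L, '/'] = L → /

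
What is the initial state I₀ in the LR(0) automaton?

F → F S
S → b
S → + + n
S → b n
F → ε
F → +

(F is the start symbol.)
{ [F → . +], [F → . F S], [F → .], [F' → . F] }

First, augment the grammar with F' → F
I₀ = CLOSURE({ [F' → . F] }):
  [F' → . F] has the dot before F: add [F → . F S], [F → .], [F → . +]
No further items can be added.

I₀ = { [F → . +], [F → . F S], [F → .], [F' → . F] }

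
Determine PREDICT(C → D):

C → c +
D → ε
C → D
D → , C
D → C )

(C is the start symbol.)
PREDICT(C → D) = (FIRST(RHS) \ {ε}) ∪ (FOLLOW(C) if ε ∈ FIRST(RHS), i.e. RHS ⇒* ε)
FIRST(D) = { ')', ',', 'c', ε }
FIRST(D) = { ')', ',', 'c', ε }
ε ∈ FIRST(D) (the right-hand side is nullable), so add FOLLOW(C) = { $, ')' }
PREDICT(C → D) = { $, ')', ',', 'c' }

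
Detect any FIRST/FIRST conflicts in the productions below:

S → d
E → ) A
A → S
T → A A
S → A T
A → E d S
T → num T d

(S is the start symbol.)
FIRST sets of the non-terminals at (or reachable through a nullable prefix from) the front of some alternative:
  FIRST(A) = { ')', 'd' }
  FIRST(S) = { ')', 'd' }
  FIRST(E) = { ')' }

Productions for S:
  S → d: FIRST = { 'd' }
  S → A T: FIRST = { ')', 'd' }
Productions for A:
  A → S: FIRST = { ')', 'd' }
  A → E d S: FIRST = { ')' }
Productions for T:
  T → A A: FIRST = { ')', 'd' }
  T → num T d: FIRST = { 'num' }
E has only one production, so no FIRST/FIRST conflict is possible there.

Conflict for S: S → d and S → A T
  Overlap: { 'd' }
Conflict for A: A → S and A → E d S
  Overlap: { ')' }

Answer: Yes. S → d / S → A T on { 'd' }; A → S / A → E d S on { ')' }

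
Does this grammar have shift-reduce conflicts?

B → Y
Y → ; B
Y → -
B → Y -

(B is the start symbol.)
A shift-reduce conflict occurs when an LR(0) state has both:
  - a complete (reduce) item [A → α .] (dot at the end), and
  - a shift item [B → β . c γ] (dot before a terminal).

Augment with B' → B and build the canonical LR(0) collection (I0 = CLOSURE({[B' → . B]}), then GOTO on every symbol after a dot until no new states appear). It has 7 states:
  I0: { [B → . Y -], [B → . Y], [B' → . B], [Y → . -], [Y → . ; B] }  — shift
  I1: { [Y → - .] }  — reduce
  I2: { [B → . Y -], [B → . Y], [Y → . -], [Y → . ; B], [Y → ; . B] }  — shift
  I3: { [B' → B .] }  — accept
  I4: { [B → Y . -], [B → Y .] }  — shift, reduce
  I5: { [B → Y - .] }  — reduce
  I6: { [Y → ; B .] }  — reduce

I4 contains reduce item [B → Y .] and shift item [B → Y . -] — shift-reduce conflict.

Answer: Yes — I4: [B → Y .] vs [B → Y . -]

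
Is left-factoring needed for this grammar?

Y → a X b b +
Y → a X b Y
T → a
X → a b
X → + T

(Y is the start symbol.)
Left-factoring is needed when two productions for the same non-terminal
share a common prefix on the right-hand side.

Productions for Y:
  Y → a X b b +
  Y → a X b Y
Productions for X:
  X → a b
  X → + T

Found common prefix 'a X b' in productions for Y

Answer: Yes, Y has productions with common prefix 'a X b'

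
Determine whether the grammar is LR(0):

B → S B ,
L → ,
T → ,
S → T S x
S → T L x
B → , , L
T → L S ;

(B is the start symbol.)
No. Shift-reduce conflict between [L → , .] and [B → , . , L]

A grammar is LR(0) if no state in the canonical LR(0) collection has:
  - both a shift item (dot before a terminal) and a complete item (shift-reduce conflict), or
  - two or more complete items (reduce-reduce conflict; the accept item [B' → B .] counts as a complete item here).

Augment with B' → B and build the canonical LR(0) collection (I0 = CLOSURE({[B' → . B]}), then GOTO on every symbol after a dot until no new states appear). It has 18 states:
  I0: { [B → . , , L], [B → . S B ,], [B' → . B], [L → . ,], [S → . T L x], [S → . T S x], [T → . ,], [T → . L S ;] }  — shift
  I1: { [B → , . , L], [L → , .], [T → , .] }  — shift, 2 reduces
  I2: { [B' → B .] }  — accept
  I3: { [L → . ,], [S → . T L x], [S → . T S x], [T → . ,], [T → . L S ;], [T → L . S ;] }  — shift
  I4: { [B → . , , L], [B → . S B ,], [B → S . B ,], [L → . ,], [S → . T L x], [S → . T S x], [T → . ,], [T → . L S ;] }  — shift
  I5: { [L → . ,], [S → . T L x], [S → . T S x], [S → T . L x], [S → T . S x], [T → . ,], [T → . L S ;] }  — shift
  I6: { [L → , .], [T → , .] }  — 2 reduces
  I7: { [L → . ,], [S → . T L x], [S → . T S x], [S → T L . x], [T → . ,], [T → . L S ;], [T → L . S ;] }  — shift
  I8: { [S → T S . x] }  — shift
  I9: { [S → T S x .] }  — reduce
  I10: { [T → L S . ;] }  — shift
  I11: { [S → T L x .] }  — reduce
  I12: { [T → L S ; .] }  — reduce
  I13: { [B → S B . ,] }  — shift
  I14: { [B → S B , .] }  — reduce
  I15: { [B → , , . L], [L → . ,] }  — shift
  I16: { [L → , .] }  — reduce
  I17: { [B → , , L .] }  — reduce

Conflict in state I1:
  Shift-reduce conflict between [L → , .] and [B → , . , L]
So the grammar is NOT LR(0).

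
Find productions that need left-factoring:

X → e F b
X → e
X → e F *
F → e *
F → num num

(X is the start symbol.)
Left-factoring is needed when two productions for the same non-terminal
share a common prefix on the right-hand side.

Productions for X:
  X → e F b
  X → e
  X → e F *
Productions for F:
  F → e *
  F → num num

Found common prefix 'e' in productions for X

Answer: Yes, X has productions with common prefix 'e'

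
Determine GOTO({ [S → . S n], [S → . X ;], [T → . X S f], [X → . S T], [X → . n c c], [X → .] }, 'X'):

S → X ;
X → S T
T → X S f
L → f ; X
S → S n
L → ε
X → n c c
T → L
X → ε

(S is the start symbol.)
{ [S → . S n], [S → . X ;], [S → X . ;], [T → X . S f], [X → . S T], [X → . n c c], [X → .] }

GOTO(I, 'X') = CLOSURE({ [A → αX.β] : [A → α.Xβ] ∈ I, X = 'X' })

Items with dot before 'X', with the dot advanced:
  [S → . X ;] → [S → X . ;]
  [T → . X S f] → [T → X . S f]
Closure of the advanced items:
  [T → X . S f] has the dot before S: add [S → . X ;], [S → . S n]
  [S → . X ;] has the dot before X: add [X → . S T], [X → . n c c], [X → .]

GOTO = { [S → . S n], [S → . X ;], [S → X . ;], [T → X . S f], [X → . S T], [X → . n c c], [X → .] }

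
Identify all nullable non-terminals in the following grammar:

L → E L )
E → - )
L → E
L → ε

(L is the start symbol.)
{ 'L' }

ε-productions: L → ε
So L is immediately nullable.
No further non-terminal can be added: every production for the remaining non-terminals contains a terminal or a non-nullable non-terminal.
Nullable = { 'L' }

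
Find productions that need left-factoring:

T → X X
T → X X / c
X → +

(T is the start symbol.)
Left-factoring is needed when two productions for the same non-terminal
share a common prefix on the right-hand side.

Productions for T:
  T → X X
  T → X X / c

Found common prefix 'X X' in productions for T

Answer: Yes, T has productions with common prefix 'X X'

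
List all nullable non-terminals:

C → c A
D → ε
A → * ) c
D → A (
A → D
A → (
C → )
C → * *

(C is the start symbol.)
ε-productions: D → ε
So D is immediately nullable.
A → D: every symbol on the right is nullable, so A is nullable too.
No further non-terminal can be added: every production for the remaining non-terminals contains a terminal or a non-nullable non-terminal.
Nullable = { 'A', 'D' }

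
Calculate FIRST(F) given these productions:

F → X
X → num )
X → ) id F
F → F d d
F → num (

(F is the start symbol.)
To compute FIRST(F), examine every production with F on the left-hand side, reading each right-hand side left to right until a non-nullable symbol is reached.

FIRST sets of the other non-terminals involved (by the same procedure, iterated to a fixed point):
  FIRST(X) = { ')', 'num' }

From F → X:
  - X is a non-terminal: add FIRST(X) \ {ε} = { ')', 'num' }
    X is not nullable, so stop
From F → F d d:
  - F is the symbol being defined: contributes nothing new
    F is not nullable, so stop
From F → num (:
  - num is a terminal: add 'num' and stop

Collecting: FIRST(F) = { ')', 'num' }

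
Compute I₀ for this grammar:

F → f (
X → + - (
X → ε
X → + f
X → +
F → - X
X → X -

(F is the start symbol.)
{ [F → . - X], [F → . f (], [F' → . F] }

First, augment the grammar with F' → F
I₀ = CLOSURE({ [F' → . F] }):
  [F' → . F] has the dot before F: add [F → . f (], [F → . - X]
No further items can be added.

I₀ = { [F → . - X], [F → . f (], [F' → . F] }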